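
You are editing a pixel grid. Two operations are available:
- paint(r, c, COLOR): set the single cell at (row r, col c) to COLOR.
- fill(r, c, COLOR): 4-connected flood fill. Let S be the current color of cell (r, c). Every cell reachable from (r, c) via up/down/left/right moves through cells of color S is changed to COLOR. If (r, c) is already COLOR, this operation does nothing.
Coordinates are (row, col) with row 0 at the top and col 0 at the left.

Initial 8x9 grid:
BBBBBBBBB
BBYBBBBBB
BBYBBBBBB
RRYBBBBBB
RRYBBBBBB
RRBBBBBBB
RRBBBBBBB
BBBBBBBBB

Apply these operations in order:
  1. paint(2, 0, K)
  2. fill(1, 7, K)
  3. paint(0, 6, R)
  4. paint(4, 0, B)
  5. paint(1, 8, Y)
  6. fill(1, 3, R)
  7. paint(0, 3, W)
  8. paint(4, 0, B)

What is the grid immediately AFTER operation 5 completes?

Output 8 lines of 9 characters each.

Answer: KKKKKKRKK
KKYKKKKKY
KKYKKKKKK
RRYKKKKKK
BRYKKKKKK
RRKKKKKKK
RRKKKKKKK
KKKKKKKKK

Derivation:
After op 1 paint(2,0,K):
BBBBBBBBB
BBYBBBBBB
KBYBBBBBB
RRYBBBBBB
RRYBBBBBB
RRBBBBBBB
RRBBBBBBB
BBBBBBBBB
After op 2 fill(1,7,K) [59 cells changed]:
KKKKKKKKK
KKYKKKKKK
KKYKKKKKK
RRYKKKKKK
RRYKKKKKK
RRKKKKKKK
RRKKKKKKK
KKKKKKKKK
After op 3 paint(0,6,R):
KKKKKKRKK
KKYKKKKKK
KKYKKKKKK
RRYKKKKKK
RRYKKKKKK
RRKKKKKKK
RRKKKKKKK
KKKKKKKKK
After op 4 paint(4,0,B):
KKKKKKRKK
KKYKKKKKK
KKYKKKKKK
RRYKKKKKK
BRYKKKKKK
RRKKKKKKK
RRKKKKKKK
KKKKKKKKK
After op 5 paint(1,8,Y):
KKKKKKRKK
KKYKKKKKY
KKYKKKKKK
RRYKKKKKK
BRYKKKKKK
RRKKKKKKK
RRKKKKKKK
KKKKKKKKK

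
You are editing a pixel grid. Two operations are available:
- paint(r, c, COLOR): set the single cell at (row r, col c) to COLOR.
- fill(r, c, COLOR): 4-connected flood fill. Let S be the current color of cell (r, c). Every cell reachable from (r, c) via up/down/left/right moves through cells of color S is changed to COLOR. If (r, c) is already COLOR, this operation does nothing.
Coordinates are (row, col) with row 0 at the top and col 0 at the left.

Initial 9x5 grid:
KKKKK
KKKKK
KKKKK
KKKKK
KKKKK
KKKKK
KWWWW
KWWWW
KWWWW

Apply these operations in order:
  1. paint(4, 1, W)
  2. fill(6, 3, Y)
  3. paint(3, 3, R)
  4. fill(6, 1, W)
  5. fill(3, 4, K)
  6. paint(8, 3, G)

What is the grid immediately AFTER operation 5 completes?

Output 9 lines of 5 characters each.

Answer: KKKKK
KKKKK
KKKKK
KKKRK
KWKKK
KKKKK
KWWWW
KWWWW
KWWWW

Derivation:
After op 1 paint(4,1,W):
KKKKK
KKKKK
KKKKK
KKKKK
KWKKK
KKKKK
KWWWW
KWWWW
KWWWW
After op 2 fill(6,3,Y) [12 cells changed]:
KKKKK
KKKKK
KKKKK
KKKKK
KWKKK
KKKKK
KYYYY
KYYYY
KYYYY
After op 3 paint(3,3,R):
KKKKK
KKKKK
KKKKK
KKKRK
KWKKK
KKKKK
KYYYY
KYYYY
KYYYY
After op 4 fill(6,1,W) [12 cells changed]:
KKKKK
KKKKK
KKKKK
KKKRK
KWKKK
KKKKK
KWWWW
KWWWW
KWWWW
After op 5 fill(3,4,K) [0 cells changed]:
KKKKK
KKKKK
KKKKK
KKKRK
KWKKK
KKKKK
KWWWW
KWWWW
KWWWW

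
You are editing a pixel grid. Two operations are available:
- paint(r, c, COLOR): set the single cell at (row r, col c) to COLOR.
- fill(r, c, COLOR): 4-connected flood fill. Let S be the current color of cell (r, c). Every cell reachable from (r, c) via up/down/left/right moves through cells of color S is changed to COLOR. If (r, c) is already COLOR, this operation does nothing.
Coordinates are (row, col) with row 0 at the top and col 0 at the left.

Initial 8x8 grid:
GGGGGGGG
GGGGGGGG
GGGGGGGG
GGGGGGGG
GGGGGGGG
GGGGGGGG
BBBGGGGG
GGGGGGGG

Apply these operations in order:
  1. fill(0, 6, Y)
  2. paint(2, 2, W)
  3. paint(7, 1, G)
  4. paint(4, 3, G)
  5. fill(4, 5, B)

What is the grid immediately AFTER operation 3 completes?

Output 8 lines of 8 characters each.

Answer: YYYYYYYY
YYYYYYYY
YYWYYYYY
YYYYYYYY
YYYYYYYY
YYYYYYYY
BBBYYYYY
YGYYYYYY

Derivation:
After op 1 fill(0,6,Y) [61 cells changed]:
YYYYYYYY
YYYYYYYY
YYYYYYYY
YYYYYYYY
YYYYYYYY
YYYYYYYY
BBBYYYYY
YYYYYYYY
After op 2 paint(2,2,W):
YYYYYYYY
YYYYYYYY
YYWYYYYY
YYYYYYYY
YYYYYYYY
YYYYYYYY
BBBYYYYY
YYYYYYYY
After op 3 paint(7,1,G):
YYYYYYYY
YYYYYYYY
YYWYYYYY
YYYYYYYY
YYYYYYYY
YYYYYYYY
BBBYYYYY
YGYYYYYY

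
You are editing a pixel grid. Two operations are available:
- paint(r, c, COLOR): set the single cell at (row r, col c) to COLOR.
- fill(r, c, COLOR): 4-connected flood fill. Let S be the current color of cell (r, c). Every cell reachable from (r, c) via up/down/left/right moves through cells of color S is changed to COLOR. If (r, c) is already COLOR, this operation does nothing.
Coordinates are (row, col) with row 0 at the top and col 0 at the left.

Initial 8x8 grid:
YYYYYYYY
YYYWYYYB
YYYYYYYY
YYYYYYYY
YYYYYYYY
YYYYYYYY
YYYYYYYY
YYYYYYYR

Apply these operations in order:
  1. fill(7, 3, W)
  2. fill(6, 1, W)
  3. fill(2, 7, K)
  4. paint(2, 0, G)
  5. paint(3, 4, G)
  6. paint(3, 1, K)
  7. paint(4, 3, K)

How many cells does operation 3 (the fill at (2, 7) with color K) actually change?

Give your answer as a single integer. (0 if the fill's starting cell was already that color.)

After op 1 fill(7,3,W) [61 cells changed]:
WWWWWWWW
WWWWWWWB
WWWWWWWW
WWWWWWWW
WWWWWWWW
WWWWWWWW
WWWWWWWW
WWWWWWWR
After op 2 fill(6,1,W) [0 cells changed]:
WWWWWWWW
WWWWWWWB
WWWWWWWW
WWWWWWWW
WWWWWWWW
WWWWWWWW
WWWWWWWW
WWWWWWWR
After op 3 fill(2,7,K) [62 cells changed]:
KKKKKKKK
KKKKKKKB
KKKKKKKK
KKKKKKKK
KKKKKKKK
KKKKKKKK
KKKKKKKK
KKKKKKKR

Answer: 62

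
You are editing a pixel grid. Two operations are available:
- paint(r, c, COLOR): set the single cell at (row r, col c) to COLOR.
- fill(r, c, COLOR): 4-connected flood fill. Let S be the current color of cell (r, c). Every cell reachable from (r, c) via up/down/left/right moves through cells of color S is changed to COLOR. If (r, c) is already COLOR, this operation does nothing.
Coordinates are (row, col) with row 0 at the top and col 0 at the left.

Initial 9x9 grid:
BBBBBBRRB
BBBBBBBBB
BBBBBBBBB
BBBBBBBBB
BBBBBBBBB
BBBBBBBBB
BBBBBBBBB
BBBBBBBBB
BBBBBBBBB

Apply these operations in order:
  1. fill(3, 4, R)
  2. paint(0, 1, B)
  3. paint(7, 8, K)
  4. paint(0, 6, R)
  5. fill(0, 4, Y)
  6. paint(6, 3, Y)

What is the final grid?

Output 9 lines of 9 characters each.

After op 1 fill(3,4,R) [79 cells changed]:
RRRRRRRRR
RRRRRRRRR
RRRRRRRRR
RRRRRRRRR
RRRRRRRRR
RRRRRRRRR
RRRRRRRRR
RRRRRRRRR
RRRRRRRRR
After op 2 paint(0,1,B):
RBRRRRRRR
RRRRRRRRR
RRRRRRRRR
RRRRRRRRR
RRRRRRRRR
RRRRRRRRR
RRRRRRRRR
RRRRRRRRR
RRRRRRRRR
After op 3 paint(7,8,K):
RBRRRRRRR
RRRRRRRRR
RRRRRRRRR
RRRRRRRRR
RRRRRRRRR
RRRRRRRRR
RRRRRRRRR
RRRRRRRRK
RRRRRRRRR
After op 4 paint(0,6,R):
RBRRRRRRR
RRRRRRRRR
RRRRRRRRR
RRRRRRRRR
RRRRRRRRR
RRRRRRRRR
RRRRRRRRR
RRRRRRRRK
RRRRRRRRR
After op 5 fill(0,4,Y) [79 cells changed]:
YBYYYYYYY
YYYYYYYYY
YYYYYYYYY
YYYYYYYYY
YYYYYYYYY
YYYYYYYYY
YYYYYYYYY
YYYYYYYYK
YYYYYYYYY
After op 6 paint(6,3,Y):
YBYYYYYYY
YYYYYYYYY
YYYYYYYYY
YYYYYYYYY
YYYYYYYYY
YYYYYYYYY
YYYYYYYYY
YYYYYYYYK
YYYYYYYYY

Answer: YBYYYYYYY
YYYYYYYYY
YYYYYYYYY
YYYYYYYYY
YYYYYYYYY
YYYYYYYYY
YYYYYYYYY
YYYYYYYYK
YYYYYYYYY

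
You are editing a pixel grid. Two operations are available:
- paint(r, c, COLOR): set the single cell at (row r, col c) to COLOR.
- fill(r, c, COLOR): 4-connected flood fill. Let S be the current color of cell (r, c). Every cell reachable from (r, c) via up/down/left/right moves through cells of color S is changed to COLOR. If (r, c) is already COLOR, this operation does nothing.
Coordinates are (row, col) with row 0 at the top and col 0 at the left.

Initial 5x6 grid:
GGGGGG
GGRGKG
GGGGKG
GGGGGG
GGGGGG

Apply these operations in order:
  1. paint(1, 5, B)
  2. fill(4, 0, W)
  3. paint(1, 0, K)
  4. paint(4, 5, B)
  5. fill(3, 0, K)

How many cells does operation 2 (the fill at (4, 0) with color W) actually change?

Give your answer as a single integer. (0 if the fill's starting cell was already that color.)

After op 1 paint(1,5,B):
GGGGGG
GGRGKB
GGGGKG
GGGGGG
GGGGGG
After op 2 fill(4,0,W) [26 cells changed]:
WWWWWW
WWRWKB
WWWWKW
WWWWWW
WWWWWW

Answer: 26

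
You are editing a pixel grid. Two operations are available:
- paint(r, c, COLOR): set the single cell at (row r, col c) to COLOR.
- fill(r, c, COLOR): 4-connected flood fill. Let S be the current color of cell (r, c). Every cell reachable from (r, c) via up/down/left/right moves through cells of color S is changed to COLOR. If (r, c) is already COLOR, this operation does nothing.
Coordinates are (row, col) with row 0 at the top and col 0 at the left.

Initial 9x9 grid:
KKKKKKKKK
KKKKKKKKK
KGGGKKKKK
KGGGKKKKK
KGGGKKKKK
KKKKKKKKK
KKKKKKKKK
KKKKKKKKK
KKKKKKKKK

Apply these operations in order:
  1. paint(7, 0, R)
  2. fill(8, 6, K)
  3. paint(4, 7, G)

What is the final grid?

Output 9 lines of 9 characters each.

After op 1 paint(7,0,R):
KKKKKKKKK
KKKKKKKKK
KGGGKKKKK
KGGGKKKKK
KGGGKKKKK
KKKKKKKKK
KKKKKKKKK
RKKKKKKKK
KKKKKKKKK
After op 2 fill(8,6,K) [0 cells changed]:
KKKKKKKKK
KKKKKKKKK
KGGGKKKKK
KGGGKKKKK
KGGGKKKKK
KKKKKKKKK
KKKKKKKKK
RKKKKKKKK
KKKKKKKKK
After op 3 paint(4,7,G):
KKKKKKKKK
KKKKKKKKK
KGGGKKKKK
KGGGKKKKK
KGGGKKKGK
KKKKKKKKK
KKKKKKKKK
RKKKKKKKK
KKKKKKKKK

Answer: KKKKKKKKK
KKKKKKKKK
KGGGKKKKK
KGGGKKKKK
KGGGKKKGK
KKKKKKKKK
KKKKKKKKK
RKKKKKKKK
KKKKKKKKK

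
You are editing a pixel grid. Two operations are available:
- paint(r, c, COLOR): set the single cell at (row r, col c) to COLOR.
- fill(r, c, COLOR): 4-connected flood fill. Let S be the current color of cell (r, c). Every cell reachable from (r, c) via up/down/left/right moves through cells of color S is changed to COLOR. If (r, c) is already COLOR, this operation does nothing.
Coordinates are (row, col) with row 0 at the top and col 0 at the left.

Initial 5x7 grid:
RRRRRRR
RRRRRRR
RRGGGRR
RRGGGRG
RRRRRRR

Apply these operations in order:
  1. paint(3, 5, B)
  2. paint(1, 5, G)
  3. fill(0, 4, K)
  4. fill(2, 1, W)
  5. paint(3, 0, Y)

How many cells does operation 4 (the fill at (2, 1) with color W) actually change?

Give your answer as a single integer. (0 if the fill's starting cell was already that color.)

Answer: 26

Derivation:
After op 1 paint(3,5,B):
RRRRRRR
RRRRRRR
RRGGGRR
RRGGGBG
RRRRRRR
After op 2 paint(1,5,G):
RRRRRRR
RRRRRGR
RRGGGRR
RRGGGBG
RRRRRRR
After op 3 fill(0,4,K) [26 cells changed]:
KKKKKKK
KKKKKGK
KKGGGKK
KKGGGBG
KKKKKKK
After op 4 fill(2,1,W) [26 cells changed]:
WWWWWWW
WWWWWGW
WWGGGWW
WWGGGBG
WWWWWWW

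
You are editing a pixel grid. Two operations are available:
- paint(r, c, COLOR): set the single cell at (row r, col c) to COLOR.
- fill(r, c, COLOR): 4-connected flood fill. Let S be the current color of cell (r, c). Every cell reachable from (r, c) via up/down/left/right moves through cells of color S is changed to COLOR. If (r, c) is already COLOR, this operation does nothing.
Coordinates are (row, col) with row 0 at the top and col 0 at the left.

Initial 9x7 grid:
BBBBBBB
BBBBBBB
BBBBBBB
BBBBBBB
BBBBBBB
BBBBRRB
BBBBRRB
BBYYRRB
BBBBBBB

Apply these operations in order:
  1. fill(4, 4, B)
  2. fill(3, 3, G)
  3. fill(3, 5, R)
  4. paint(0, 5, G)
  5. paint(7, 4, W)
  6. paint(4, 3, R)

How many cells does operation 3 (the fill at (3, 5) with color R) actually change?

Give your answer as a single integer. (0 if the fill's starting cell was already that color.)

After op 1 fill(4,4,B) [0 cells changed]:
BBBBBBB
BBBBBBB
BBBBBBB
BBBBBBB
BBBBBBB
BBBBRRB
BBBBRRB
BBYYRRB
BBBBBBB
After op 2 fill(3,3,G) [55 cells changed]:
GGGGGGG
GGGGGGG
GGGGGGG
GGGGGGG
GGGGGGG
GGGGRRG
GGGGRRG
GGYYRRG
GGGGGGG
After op 3 fill(3,5,R) [55 cells changed]:
RRRRRRR
RRRRRRR
RRRRRRR
RRRRRRR
RRRRRRR
RRRRRRR
RRRRRRR
RRYYRRR
RRRRRRR

Answer: 55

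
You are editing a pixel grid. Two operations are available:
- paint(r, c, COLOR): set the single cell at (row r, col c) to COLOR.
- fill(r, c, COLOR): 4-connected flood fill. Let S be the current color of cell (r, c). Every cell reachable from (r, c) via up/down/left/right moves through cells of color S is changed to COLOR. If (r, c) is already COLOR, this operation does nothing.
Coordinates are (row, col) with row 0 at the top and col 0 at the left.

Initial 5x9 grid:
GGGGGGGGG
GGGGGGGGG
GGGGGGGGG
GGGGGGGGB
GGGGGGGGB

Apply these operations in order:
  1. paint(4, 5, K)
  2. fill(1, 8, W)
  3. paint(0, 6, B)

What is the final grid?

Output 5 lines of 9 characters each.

Answer: WWWWWWBWW
WWWWWWWWW
WWWWWWWWW
WWWWWWWWB
WWWWWKWWB

Derivation:
After op 1 paint(4,5,K):
GGGGGGGGG
GGGGGGGGG
GGGGGGGGG
GGGGGGGGB
GGGGGKGGB
After op 2 fill(1,8,W) [42 cells changed]:
WWWWWWWWW
WWWWWWWWW
WWWWWWWWW
WWWWWWWWB
WWWWWKWWB
After op 3 paint(0,6,B):
WWWWWWBWW
WWWWWWWWW
WWWWWWWWW
WWWWWWWWB
WWWWWKWWB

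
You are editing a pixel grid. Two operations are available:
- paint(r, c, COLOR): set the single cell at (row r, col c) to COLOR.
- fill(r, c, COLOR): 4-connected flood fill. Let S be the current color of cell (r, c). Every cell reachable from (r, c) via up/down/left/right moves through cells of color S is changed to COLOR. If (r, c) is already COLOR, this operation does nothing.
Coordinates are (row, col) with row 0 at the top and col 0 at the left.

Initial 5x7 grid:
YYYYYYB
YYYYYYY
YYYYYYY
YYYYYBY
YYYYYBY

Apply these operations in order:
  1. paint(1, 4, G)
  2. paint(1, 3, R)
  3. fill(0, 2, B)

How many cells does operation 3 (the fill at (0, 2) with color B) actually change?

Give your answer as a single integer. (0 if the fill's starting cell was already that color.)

Answer: 30

Derivation:
After op 1 paint(1,4,G):
YYYYYYB
YYYYGYY
YYYYYYY
YYYYYBY
YYYYYBY
After op 2 paint(1,3,R):
YYYYYYB
YYYRGYY
YYYYYYY
YYYYYBY
YYYYYBY
After op 3 fill(0,2,B) [30 cells changed]:
BBBBBBB
BBBRGBB
BBBBBBB
BBBBBBB
BBBBBBB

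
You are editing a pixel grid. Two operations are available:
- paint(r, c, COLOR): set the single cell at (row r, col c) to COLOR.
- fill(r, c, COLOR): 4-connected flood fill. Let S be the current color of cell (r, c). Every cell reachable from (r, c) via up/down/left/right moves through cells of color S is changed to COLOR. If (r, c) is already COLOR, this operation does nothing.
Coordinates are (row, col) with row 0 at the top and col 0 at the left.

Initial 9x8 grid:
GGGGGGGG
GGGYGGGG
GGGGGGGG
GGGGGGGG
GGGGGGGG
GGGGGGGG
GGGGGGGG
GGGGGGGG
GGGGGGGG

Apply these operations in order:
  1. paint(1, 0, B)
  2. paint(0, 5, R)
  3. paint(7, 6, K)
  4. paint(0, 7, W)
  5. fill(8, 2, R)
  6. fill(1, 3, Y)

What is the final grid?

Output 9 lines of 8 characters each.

Answer: RRRRRRRW
BRRYRRRR
RRRRRRRR
RRRRRRRR
RRRRRRRR
RRRRRRRR
RRRRRRRR
RRRRRRKR
RRRRRRRR

Derivation:
After op 1 paint(1,0,B):
GGGGGGGG
BGGYGGGG
GGGGGGGG
GGGGGGGG
GGGGGGGG
GGGGGGGG
GGGGGGGG
GGGGGGGG
GGGGGGGG
After op 2 paint(0,5,R):
GGGGGRGG
BGGYGGGG
GGGGGGGG
GGGGGGGG
GGGGGGGG
GGGGGGGG
GGGGGGGG
GGGGGGGG
GGGGGGGG
After op 3 paint(7,6,K):
GGGGGRGG
BGGYGGGG
GGGGGGGG
GGGGGGGG
GGGGGGGG
GGGGGGGG
GGGGGGGG
GGGGGGKG
GGGGGGGG
After op 4 paint(0,7,W):
GGGGGRGW
BGGYGGGG
GGGGGGGG
GGGGGGGG
GGGGGGGG
GGGGGGGG
GGGGGGGG
GGGGGGKG
GGGGGGGG
After op 5 fill(8,2,R) [67 cells changed]:
RRRRRRRW
BRRYRRRR
RRRRRRRR
RRRRRRRR
RRRRRRRR
RRRRRRRR
RRRRRRRR
RRRRRRKR
RRRRRRRR
After op 6 fill(1,3,Y) [0 cells changed]:
RRRRRRRW
BRRYRRRR
RRRRRRRR
RRRRRRRR
RRRRRRRR
RRRRRRRR
RRRRRRRR
RRRRRRKR
RRRRRRRR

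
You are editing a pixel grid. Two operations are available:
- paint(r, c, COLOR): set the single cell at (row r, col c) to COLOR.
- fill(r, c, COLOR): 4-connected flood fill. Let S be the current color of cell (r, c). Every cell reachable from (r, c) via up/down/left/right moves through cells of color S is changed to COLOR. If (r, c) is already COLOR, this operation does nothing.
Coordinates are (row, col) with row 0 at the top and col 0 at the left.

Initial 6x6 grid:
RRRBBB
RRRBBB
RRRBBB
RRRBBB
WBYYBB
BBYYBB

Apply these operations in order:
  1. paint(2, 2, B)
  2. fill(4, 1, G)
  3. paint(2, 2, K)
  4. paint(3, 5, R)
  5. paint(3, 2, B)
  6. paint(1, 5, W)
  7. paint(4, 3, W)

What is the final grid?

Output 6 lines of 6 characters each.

After op 1 paint(2,2,B):
RRRBBB
RRRBBB
RRBBBB
RRRBBB
WBYYBB
BBYYBB
After op 2 fill(4,1,G) [3 cells changed]:
RRRBBB
RRRBBB
RRBBBB
RRRBBB
WGYYBB
GGYYBB
After op 3 paint(2,2,K):
RRRBBB
RRRBBB
RRKBBB
RRRBBB
WGYYBB
GGYYBB
After op 4 paint(3,5,R):
RRRBBB
RRRBBB
RRKBBB
RRRBBR
WGYYBB
GGYYBB
After op 5 paint(3,2,B):
RRRBBB
RRRBBB
RRKBBB
RRBBBR
WGYYBB
GGYYBB
After op 6 paint(1,5,W):
RRRBBB
RRRBBW
RRKBBB
RRBBBR
WGYYBB
GGYYBB
After op 7 paint(4,3,W):
RRRBBB
RRRBBW
RRKBBB
RRBBBR
WGYWBB
GGYYBB

Answer: RRRBBB
RRRBBW
RRKBBB
RRBBBR
WGYWBB
GGYYBB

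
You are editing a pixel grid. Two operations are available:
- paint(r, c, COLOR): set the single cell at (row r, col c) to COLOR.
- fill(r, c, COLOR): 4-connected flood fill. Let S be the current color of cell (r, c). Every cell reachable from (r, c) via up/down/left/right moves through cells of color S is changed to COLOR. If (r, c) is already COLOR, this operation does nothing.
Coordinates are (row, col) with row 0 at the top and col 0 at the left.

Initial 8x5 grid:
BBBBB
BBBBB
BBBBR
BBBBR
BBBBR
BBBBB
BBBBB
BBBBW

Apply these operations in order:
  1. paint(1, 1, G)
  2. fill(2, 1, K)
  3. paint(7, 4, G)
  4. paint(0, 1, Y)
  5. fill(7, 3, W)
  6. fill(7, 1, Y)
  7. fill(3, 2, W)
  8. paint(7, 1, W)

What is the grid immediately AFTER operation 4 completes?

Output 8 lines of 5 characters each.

After op 1 paint(1,1,G):
BBBBB
BGBBB
BBBBR
BBBBR
BBBBR
BBBBB
BBBBB
BBBBW
After op 2 fill(2,1,K) [35 cells changed]:
KKKKK
KGKKK
KKKKR
KKKKR
KKKKR
KKKKK
KKKKK
KKKKW
After op 3 paint(7,4,G):
KKKKK
KGKKK
KKKKR
KKKKR
KKKKR
KKKKK
KKKKK
KKKKG
After op 4 paint(0,1,Y):
KYKKK
KGKKK
KKKKR
KKKKR
KKKKR
KKKKK
KKKKK
KKKKG

Answer: KYKKK
KGKKK
KKKKR
KKKKR
KKKKR
KKKKK
KKKKK
KKKKG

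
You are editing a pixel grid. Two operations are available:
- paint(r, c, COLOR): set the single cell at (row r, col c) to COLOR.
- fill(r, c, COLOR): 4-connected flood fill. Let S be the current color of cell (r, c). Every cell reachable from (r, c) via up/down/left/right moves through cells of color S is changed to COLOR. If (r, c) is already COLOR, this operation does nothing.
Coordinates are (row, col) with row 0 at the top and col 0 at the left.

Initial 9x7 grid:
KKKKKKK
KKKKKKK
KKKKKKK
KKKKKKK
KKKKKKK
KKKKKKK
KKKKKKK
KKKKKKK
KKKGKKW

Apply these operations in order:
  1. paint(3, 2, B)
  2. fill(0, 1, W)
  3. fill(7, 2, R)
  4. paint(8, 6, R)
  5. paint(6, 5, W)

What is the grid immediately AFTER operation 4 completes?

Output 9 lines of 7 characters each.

After op 1 paint(3,2,B):
KKKKKKK
KKKKKKK
KKKKKKK
KKBKKKK
KKKKKKK
KKKKKKK
KKKKKKK
KKKKKKK
KKKGKKW
After op 2 fill(0,1,W) [60 cells changed]:
WWWWWWW
WWWWWWW
WWWWWWW
WWBWWWW
WWWWWWW
WWWWWWW
WWWWWWW
WWWWWWW
WWWGWWW
After op 3 fill(7,2,R) [61 cells changed]:
RRRRRRR
RRRRRRR
RRRRRRR
RRBRRRR
RRRRRRR
RRRRRRR
RRRRRRR
RRRRRRR
RRRGRRR
After op 4 paint(8,6,R):
RRRRRRR
RRRRRRR
RRRRRRR
RRBRRRR
RRRRRRR
RRRRRRR
RRRRRRR
RRRRRRR
RRRGRRR

Answer: RRRRRRR
RRRRRRR
RRRRRRR
RRBRRRR
RRRRRRR
RRRRRRR
RRRRRRR
RRRRRRR
RRRGRRR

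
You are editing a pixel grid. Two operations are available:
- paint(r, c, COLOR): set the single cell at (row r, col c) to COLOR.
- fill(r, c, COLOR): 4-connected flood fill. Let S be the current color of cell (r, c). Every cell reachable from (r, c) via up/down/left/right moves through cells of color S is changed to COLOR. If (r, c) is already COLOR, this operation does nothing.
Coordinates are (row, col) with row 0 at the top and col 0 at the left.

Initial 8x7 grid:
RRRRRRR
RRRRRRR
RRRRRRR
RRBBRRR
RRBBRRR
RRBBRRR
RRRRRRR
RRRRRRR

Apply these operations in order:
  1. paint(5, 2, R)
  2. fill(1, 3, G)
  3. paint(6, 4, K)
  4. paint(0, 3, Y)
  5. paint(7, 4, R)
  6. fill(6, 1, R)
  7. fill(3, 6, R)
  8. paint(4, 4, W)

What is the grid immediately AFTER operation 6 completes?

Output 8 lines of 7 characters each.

Answer: RRRYRRR
RRRRRRR
RRRRRRR
RRBBRRR
RRBBRRR
RRRBRRR
RRRRKRR
RRRRRRR

Derivation:
After op 1 paint(5,2,R):
RRRRRRR
RRRRRRR
RRRRRRR
RRBBRRR
RRBBRRR
RRRBRRR
RRRRRRR
RRRRRRR
After op 2 fill(1,3,G) [51 cells changed]:
GGGGGGG
GGGGGGG
GGGGGGG
GGBBGGG
GGBBGGG
GGGBGGG
GGGGGGG
GGGGGGG
After op 3 paint(6,4,K):
GGGGGGG
GGGGGGG
GGGGGGG
GGBBGGG
GGBBGGG
GGGBGGG
GGGGKGG
GGGGGGG
After op 4 paint(0,3,Y):
GGGYGGG
GGGGGGG
GGGGGGG
GGBBGGG
GGBBGGG
GGGBGGG
GGGGKGG
GGGGGGG
After op 5 paint(7,4,R):
GGGYGGG
GGGGGGG
GGGGGGG
GGBBGGG
GGBBGGG
GGGBGGG
GGGGKGG
GGGGRGG
After op 6 fill(6,1,R) [48 cells changed]:
RRRYRRR
RRRRRRR
RRRRRRR
RRBBRRR
RRBBRRR
RRRBRRR
RRRRKRR
RRRRRRR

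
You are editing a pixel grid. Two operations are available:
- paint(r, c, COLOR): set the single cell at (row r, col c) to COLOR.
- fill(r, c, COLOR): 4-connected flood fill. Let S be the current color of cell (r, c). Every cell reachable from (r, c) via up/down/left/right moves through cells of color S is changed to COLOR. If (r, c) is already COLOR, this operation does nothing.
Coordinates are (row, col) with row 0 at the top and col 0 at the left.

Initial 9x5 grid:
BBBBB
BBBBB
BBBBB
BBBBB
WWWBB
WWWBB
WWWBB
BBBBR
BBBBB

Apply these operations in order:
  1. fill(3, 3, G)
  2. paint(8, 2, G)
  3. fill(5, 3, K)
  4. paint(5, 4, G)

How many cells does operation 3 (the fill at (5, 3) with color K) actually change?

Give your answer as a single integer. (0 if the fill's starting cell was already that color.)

After op 1 fill(3,3,G) [35 cells changed]:
GGGGG
GGGGG
GGGGG
GGGGG
WWWGG
WWWGG
WWWGG
GGGGR
GGGGG
After op 2 paint(8,2,G):
GGGGG
GGGGG
GGGGG
GGGGG
WWWGG
WWWGG
WWWGG
GGGGR
GGGGG
After op 3 fill(5,3,K) [35 cells changed]:
KKKKK
KKKKK
KKKKK
KKKKK
WWWKK
WWWKK
WWWKK
KKKKR
KKKKK

Answer: 35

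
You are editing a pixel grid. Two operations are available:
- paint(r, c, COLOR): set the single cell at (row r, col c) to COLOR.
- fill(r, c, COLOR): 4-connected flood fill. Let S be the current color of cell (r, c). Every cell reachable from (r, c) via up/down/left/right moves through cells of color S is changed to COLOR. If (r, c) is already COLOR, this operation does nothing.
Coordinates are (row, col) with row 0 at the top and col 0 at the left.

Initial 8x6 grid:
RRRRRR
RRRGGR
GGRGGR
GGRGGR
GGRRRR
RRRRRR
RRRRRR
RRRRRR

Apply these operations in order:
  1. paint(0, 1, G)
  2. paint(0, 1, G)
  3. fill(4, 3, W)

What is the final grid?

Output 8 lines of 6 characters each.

After op 1 paint(0,1,G):
RGRRRR
RRRGGR
GGRGGR
GGRGGR
GGRRRR
RRRRRR
RRRRRR
RRRRRR
After op 2 paint(0,1,G):
RGRRRR
RRRGGR
GGRGGR
GGRGGR
GGRRRR
RRRRRR
RRRRRR
RRRRRR
After op 3 fill(4,3,W) [35 cells changed]:
WGWWWW
WWWGGW
GGWGGW
GGWGGW
GGWWWW
WWWWWW
WWWWWW
WWWWWW

Answer: WGWWWW
WWWGGW
GGWGGW
GGWGGW
GGWWWW
WWWWWW
WWWWWW
WWWWWW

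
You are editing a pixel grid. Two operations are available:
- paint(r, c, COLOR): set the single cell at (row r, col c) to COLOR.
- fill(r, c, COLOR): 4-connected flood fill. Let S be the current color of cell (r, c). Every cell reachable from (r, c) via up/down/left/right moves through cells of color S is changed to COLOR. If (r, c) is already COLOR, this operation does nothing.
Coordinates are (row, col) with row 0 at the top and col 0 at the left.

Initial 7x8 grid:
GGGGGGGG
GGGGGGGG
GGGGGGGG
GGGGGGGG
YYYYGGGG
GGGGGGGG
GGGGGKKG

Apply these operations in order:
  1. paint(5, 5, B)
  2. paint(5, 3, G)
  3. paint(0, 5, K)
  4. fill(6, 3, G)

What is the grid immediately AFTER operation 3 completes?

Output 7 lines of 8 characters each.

After op 1 paint(5,5,B):
GGGGGGGG
GGGGGGGG
GGGGGGGG
GGGGGGGG
YYYYGGGG
GGGGGBGG
GGGGGKKG
After op 2 paint(5,3,G):
GGGGGGGG
GGGGGGGG
GGGGGGGG
GGGGGGGG
YYYYGGGG
GGGGGBGG
GGGGGKKG
After op 3 paint(0,5,K):
GGGGGKGG
GGGGGGGG
GGGGGGGG
GGGGGGGG
YYYYGGGG
GGGGGBGG
GGGGGKKG

Answer: GGGGGKGG
GGGGGGGG
GGGGGGGG
GGGGGGGG
YYYYGGGG
GGGGGBGG
GGGGGKKG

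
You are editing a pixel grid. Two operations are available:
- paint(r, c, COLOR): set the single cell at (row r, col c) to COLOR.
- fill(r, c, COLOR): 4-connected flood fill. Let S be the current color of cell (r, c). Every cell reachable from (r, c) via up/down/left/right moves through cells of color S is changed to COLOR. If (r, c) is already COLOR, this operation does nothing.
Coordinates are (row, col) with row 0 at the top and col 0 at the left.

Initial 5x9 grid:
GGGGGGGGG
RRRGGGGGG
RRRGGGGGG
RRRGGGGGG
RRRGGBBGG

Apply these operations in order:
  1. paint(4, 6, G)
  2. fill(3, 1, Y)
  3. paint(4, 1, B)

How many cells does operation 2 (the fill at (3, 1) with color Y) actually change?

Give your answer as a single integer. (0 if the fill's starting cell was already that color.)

After op 1 paint(4,6,G):
GGGGGGGGG
RRRGGGGGG
RRRGGGGGG
RRRGGGGGG
RRRGGBGGG
After op 2 fill(3,1,Y) [12 cells changed]:
GGGGGGGGG
YYYGGGGGG
YYYGGGGGG
YYYGGGGGG
YYYGGBGGG

Answer: 12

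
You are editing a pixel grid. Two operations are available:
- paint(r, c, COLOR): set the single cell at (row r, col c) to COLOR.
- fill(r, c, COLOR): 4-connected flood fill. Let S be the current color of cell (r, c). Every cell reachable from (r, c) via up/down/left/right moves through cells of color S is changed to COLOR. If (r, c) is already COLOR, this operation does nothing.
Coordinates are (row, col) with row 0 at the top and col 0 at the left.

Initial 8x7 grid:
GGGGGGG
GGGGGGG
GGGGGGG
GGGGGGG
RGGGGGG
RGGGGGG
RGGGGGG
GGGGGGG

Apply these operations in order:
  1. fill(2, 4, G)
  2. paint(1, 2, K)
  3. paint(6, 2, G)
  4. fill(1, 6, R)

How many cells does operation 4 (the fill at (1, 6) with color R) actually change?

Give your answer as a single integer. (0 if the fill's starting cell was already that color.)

After op 1 fill(2,4,G) [0 cells changed]:
GGGGGGG
GGGGGGG
GGGGGGG
GGGGGGG
RGGGGGG
RGGGGGG
RGGGGGG
GGGGGGG
After op 2 paint(1,2,K):
GGGGGGG
GGKGGGG
GGGGGGG
GGGGGGG
RGGGGGG
RGGGGGG
RGGGGGG
GGGGGGG
After op 3 paint(6,2,G):
GGGGGGG
GGKGGGG
GGGGGGG
GGGGGGG
RGGGGGG
RGGGGGG
RGGGGGG
GGGGGGG
After op 4 fill(1,6,R) [52 cells changed]:
RRRRRRR
RRKRRRR
RRRRRRR
RRRRRRR
RRRRRRR
RRRRRRR
RRRRRRR
RRRRRRR

Answer: 52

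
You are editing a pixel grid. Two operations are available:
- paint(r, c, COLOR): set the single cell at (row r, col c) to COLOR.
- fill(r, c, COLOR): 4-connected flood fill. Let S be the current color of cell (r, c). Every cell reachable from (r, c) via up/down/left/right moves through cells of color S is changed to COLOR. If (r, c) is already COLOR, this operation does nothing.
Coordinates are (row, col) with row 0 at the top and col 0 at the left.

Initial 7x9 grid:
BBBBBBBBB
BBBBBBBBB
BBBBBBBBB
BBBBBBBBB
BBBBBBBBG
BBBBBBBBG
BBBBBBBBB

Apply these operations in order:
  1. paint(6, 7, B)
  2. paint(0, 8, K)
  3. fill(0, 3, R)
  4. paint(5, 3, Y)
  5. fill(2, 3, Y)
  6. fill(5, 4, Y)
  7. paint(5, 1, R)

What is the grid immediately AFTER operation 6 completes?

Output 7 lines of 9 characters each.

Answer: YYYYYYYYK
YYYYYYYYY
YYYYYYYYY
YYYYYYYYY
YYYYYYYYG
YYYYYYYYG
YYYYYYYYY

Derivation:
After op 1 paint(6,7,B):
BBBBBBBBB
BBBBBBBBB
BBBBBBBBB
BBBBBBBBB
BBBBBBBBG
BBBBBBBBG
BBBBBBBBB
After op 2 paint(0,8,K):
BBBBBBBBK
BBBBBBBBB
BBBBBBBBB
BBBBBBBBB
BBBBBBBBG
BBBBBBBBG
BBBBBBBBB
After op 3 fill(0,3,R) [60 cells changed]:
RRRRRRRRK
RRRRRRRRR
RRRRRRRRR
RRRRRRRRR
RRRRRRRRG
RRRRRRRRG
RRRRRRRRR
After op 4 paint(5,3,Y):
RRRRRRRRK
RRRRRRRRR
RRRRRRRRR
RRRRRRRRR
RRRRRRRRG
RRRYRRRRG
RRRRRRRRR
After op 5 fill(2,3,Y) [59 cells changed]:
YYYYYYYYK
YYYYYYYYY
YYYYYYYYY
YYYYYYYYY
YYYYYYYYG
YYYYYYYYG
YYYYYYYYY
After op 6 fill(5,4,Y) [0 cells changed]:
YYYYYYYYK
YYYYYYYYY
YYYYYYYYY
YYYYYYYYY
YYYYYYYYG
YYYYYYYYG
YYYYYYYYY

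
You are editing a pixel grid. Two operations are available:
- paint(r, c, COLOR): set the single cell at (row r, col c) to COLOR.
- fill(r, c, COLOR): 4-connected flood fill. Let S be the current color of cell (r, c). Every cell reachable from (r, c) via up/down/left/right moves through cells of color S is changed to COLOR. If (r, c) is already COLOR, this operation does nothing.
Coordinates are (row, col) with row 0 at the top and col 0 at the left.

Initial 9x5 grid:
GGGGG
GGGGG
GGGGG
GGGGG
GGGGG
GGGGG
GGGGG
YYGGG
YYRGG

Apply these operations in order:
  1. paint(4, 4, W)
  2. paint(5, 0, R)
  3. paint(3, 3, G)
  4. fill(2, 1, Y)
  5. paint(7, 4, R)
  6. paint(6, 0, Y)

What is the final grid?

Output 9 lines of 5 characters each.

After op 1 paint(4,4,W):
GGGGG
GGGGG
GGGGG
GGGGG
GGGGW
GGGGG
GGGGG
YYGGG
YYRGG
After op 2 paint(5,0,R):
GGGGG
GGGGG
GGGGG
GGGGG
GGGGW
RGGGG
GGGGG
YYGGG
YYRGG
After op 3 paint(3,3,G):
GGGGG
GGGGG
GGGGG
GGGGG
GGGGW
RGGGG
GGGGG
YYGGG
YYRGG
After op 4 fill(2,1,Y) [38 cells changed]:
YYYYY
YYYYY
YYYYY
YYYYY
YYYYW
RYYYY
YYYYY
YYYYY
YYRYY
After op 5 paint(7,4,R):
YYYYY
YYYYY
YYYYY
YYYYY
YYYYW
RYYYY
YYYYY
YYYYR
YYRYY
After op 6 paint(6,0,Y):
YYYYY
YYYYY
YYYYY
YYYYY
YYYYW
RYYYY
YYYYY
YYYYR
YYRYY

Answer: YYYYY
YYYYY
YYYYY
YYYYY
YYYYW
RYYYY
YYYYY
YYYYR
YYRYY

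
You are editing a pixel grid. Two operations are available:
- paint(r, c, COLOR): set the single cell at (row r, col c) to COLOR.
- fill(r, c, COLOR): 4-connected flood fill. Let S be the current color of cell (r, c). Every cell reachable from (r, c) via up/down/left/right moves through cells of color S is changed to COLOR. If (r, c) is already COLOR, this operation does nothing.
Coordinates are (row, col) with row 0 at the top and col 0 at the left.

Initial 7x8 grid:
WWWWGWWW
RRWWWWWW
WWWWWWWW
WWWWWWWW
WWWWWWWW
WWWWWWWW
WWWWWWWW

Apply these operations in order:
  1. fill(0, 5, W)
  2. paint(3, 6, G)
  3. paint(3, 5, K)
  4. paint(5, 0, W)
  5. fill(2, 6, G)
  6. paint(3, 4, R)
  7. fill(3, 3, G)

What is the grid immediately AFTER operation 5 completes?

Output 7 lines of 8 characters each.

Answer: GGGGGGGG
RRGGGGGG
GGGGGGGG
GGGGGKGG
GGGGGGGG
GGGGGGGG
GGGGGGGG

Derivation:
After op 1 fill(0,5,W) [0 cells changed]:
WWWWGWWW
RRWWWWWW
WWWWWWWW
WWWWWWWW
WWWWWWWW
WWWWWWWW
WWWWWWWW
After op 2 paint(3,6,G):
WWWWGWWW
RRWWWWWW
WWWWWWWW
WWWWWWGW
WWWWWWWW
WWWWWWWW
WWWWWWWW
After op 3 paint(3,5,K):
WWWWGWWW
RRWWWWWW
WWWWWWWW
WWWWWKGW
WWWWWWWW
WWWWWWWW
WWWWWWWW
After op 4 paint(5,0,W):
WWWWGWWW
RRWWWWWW
WWWWWWWW
WWWWWKGW
WWWWWWWW
WWWWWWWW
WWWWWWWW
After op 5 fill(2,6,G) [51 cells changed]:
GGGGGGGG
RRGGGGGG
GGGGGGGG
GGGGGKGG
GGGGGGGG
GGGGGGGG
GGGGGGGG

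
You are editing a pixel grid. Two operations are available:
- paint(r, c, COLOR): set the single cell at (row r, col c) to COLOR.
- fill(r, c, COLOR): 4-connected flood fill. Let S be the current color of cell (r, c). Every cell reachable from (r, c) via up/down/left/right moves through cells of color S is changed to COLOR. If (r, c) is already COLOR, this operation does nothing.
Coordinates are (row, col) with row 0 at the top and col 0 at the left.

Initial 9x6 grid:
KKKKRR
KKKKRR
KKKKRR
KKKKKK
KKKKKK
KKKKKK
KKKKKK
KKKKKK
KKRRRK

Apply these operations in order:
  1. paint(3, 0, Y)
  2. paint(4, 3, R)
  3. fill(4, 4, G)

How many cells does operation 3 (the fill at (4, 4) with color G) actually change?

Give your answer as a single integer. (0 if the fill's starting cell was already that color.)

After op 1 paint(3,0,Y):
KKKKRR
KKKKRR
KKKKRR
YKKKKK
KKKKKK
KKKKKK
KKKKKK
KKKKKK
KKRRRK
After op 2 paint(4,3,R):
KKKKRR
KKKKRR
KKKKRR
YKKKKK
KKKRKK
KKKKKK
KKKKKK
KKKKKK
KKRRRK
After op 3 fill(4,4,G) [43 cells changed]:
GGGGRR
GGGGRR
GGGGRR
YGGGGG
GGGRGG
GGGGGG
GGGGGG
GGGGGG
GGRRRG

Answer: 43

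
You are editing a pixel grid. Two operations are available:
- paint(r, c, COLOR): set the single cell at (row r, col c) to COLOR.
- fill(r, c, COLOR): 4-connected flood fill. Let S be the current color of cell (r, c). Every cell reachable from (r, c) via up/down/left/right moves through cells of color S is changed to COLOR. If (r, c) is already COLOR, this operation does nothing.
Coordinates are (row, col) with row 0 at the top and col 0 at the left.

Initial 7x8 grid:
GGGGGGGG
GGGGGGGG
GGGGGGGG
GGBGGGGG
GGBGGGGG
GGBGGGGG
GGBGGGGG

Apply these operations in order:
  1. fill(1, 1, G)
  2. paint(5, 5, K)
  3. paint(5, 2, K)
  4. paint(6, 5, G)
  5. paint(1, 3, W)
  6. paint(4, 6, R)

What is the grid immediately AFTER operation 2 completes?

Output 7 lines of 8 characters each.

After op 1 fill(1,1,G) [0 cells changed]:
GGGGGGGG
GGGGGGGG
GGGGGGGG
GGBGGGGG
GGBGGGGG
GGBGGGGG
GGBGGGGG
After op 2 paint(5,5,K):
GGGGGGGG
GGGGGGGG
GGGGGGGG
GGBGGGGG
GGBGGGGG
GGBGGKGG
GGBGGGGG

Answer: GGGGGGGG
GGGGGGGG
GGGGGGGG
GGBGGGGG
GGBGGGGG
GGBGGKGG
GGBGGGGG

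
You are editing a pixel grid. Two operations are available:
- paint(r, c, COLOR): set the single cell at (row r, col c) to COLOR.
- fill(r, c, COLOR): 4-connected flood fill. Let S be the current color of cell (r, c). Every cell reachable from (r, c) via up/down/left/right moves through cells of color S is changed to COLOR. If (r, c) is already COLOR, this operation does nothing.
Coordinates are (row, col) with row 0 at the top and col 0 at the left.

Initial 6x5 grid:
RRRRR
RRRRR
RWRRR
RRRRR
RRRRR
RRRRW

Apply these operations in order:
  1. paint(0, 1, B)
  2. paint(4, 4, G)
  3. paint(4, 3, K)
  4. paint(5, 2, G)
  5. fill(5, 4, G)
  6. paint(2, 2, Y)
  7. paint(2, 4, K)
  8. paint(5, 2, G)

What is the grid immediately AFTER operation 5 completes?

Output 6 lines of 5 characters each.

After op 1 paint(0,1,B):
RBRRR
RRRRR
RWRRR
RRRRR
RRRRR
RRRRW
After op 2 paint(4,4,G):
RBRRR
RRRRR
RWRRR
RRRRR
RRRRG
RRRRW
After op 3 paint(4,3,K):
RBRRR
RRRRR
RWRRR
RRRRR
RRRKG
RRRRW
After op 4 paint(5,2,G):
RBRRR
RRRRR
RWRRR
RRRRR
RRRKG
RRGRW
After op 5 fill(5,4,G) [1 cells changed]:
RBRRR
RRRRR
RWRRR
RRRRR
RRRKG
RRGRG

Answer: RBRRR
RRRRR
RWRRR
RRRRR
RRRKG
RRGRG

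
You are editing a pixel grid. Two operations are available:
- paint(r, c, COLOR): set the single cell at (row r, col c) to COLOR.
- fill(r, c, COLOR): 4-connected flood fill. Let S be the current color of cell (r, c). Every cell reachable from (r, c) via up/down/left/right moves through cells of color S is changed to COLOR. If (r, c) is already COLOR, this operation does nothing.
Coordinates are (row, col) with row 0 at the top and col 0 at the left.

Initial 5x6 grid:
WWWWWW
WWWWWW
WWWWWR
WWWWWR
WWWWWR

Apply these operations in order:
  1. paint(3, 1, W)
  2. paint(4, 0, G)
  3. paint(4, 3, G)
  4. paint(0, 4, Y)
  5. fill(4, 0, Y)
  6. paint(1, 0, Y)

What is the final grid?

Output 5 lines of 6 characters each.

Answer: WWWWYW
YWWWWW
WWWWWR
WWWWWR
YWWGWR

Derivation:
After op 1 paint(3,1,W):
WWWWWW
WWWWWW
WWWWWR
WWWWWR
WWWWWR
After op 2 paint(4,0,G):
WWWWWW
WWWWWW
WWWWWR
WWWWWR
GWWWWR
After op 3 paint(4,3,G):
WWWWWW
WWWWWW
WWWWWR
WWWWWR
GWWGWR
After op 4 paint(0,4,Y):
WWWWYW
WWWWWW
WWWWWR
WWWWWR
GWWGWR
After op 5 fill(4,0,Y) [1 cells changed]:
WWWWYW
WWWWWW
WWWWWR
WWWWWR
YWWGWR
After op 6 paint(1,0,Y):
WWWWYW
YWWWWW
WWWWWR
WWWWWR
YWWGWR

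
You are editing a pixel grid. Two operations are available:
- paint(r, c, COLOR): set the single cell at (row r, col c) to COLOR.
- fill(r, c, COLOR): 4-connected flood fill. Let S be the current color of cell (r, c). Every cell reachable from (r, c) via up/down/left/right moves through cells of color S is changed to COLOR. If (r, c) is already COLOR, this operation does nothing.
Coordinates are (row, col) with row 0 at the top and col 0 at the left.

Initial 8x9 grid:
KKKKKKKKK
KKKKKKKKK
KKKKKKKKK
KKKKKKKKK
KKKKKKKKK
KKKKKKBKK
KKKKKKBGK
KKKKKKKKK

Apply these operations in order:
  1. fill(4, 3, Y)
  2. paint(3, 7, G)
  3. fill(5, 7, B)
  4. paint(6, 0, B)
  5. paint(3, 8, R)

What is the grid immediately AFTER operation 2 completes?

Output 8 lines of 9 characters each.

After op 1 fill(4,3,Y) [69 cells changed]:
YYYYYYYYY
YYYYYYYYY
YYYYYYYYY
YYYYYYYYY
YYYYYYYYY
YYYYYYBYY
YYYYYYBGY
YYYYYYYYY
After op 2 paint(3,7,G):
YYYYYYYYY
YYYYYYYYY
YYYYYYYYY
YYYYYYYGY
YYYYYYYYY
YYYYYYBYY
YYYYYYBGY
YYYYYYYYY

Answer: YYYYYYYYY
YYYYYYYYY
YYYYYYYYY
YYYYYYYGY
YYYYYYYYY
YYYYYYBYY
YYYYYYBGY
YYYYYYYYY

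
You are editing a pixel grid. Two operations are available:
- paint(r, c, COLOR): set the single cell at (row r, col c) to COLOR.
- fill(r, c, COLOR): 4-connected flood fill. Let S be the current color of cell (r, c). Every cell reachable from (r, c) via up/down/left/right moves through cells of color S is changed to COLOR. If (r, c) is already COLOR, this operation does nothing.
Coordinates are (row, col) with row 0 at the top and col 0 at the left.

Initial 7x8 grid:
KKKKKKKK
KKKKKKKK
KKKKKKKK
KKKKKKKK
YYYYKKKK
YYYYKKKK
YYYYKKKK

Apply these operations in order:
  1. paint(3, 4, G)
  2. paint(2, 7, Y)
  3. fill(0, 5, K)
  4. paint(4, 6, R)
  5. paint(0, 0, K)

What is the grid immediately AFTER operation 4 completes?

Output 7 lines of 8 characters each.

After op 1 paint(3,4,G):
KKKKKKKK
KKKKKKKK
KKKKKKKK
KKKKGKKK
YYYYKKKK
YYYYKKKK
YYYYKKKK
After op 2 paint(2,7,Y):
KKKKKKKK
KKKKKKKK
KKKKKKKY
KKKKGKKK
YYYYKKKK
YYYYKKKK
YYYYKKKK
After op 3 fill(0,5,K) [0 cells changed]:
KKKKKKKK
KKKKKKKK
KKKKKKKY
KKKKGKKK
YYYYKKKK
YYYYKKKK
YYYYKKKK
After op 4 paint(4,6,R):
KKKKKKKK
KKKKKKKK
KKKKKKKY
KKKKGKKK
YYYYKKRK
YYYYKKKK
YYYYKKKK

Answer: KKKKKKKK
KKKKKKKK
KKKKKKKY
KKKKGKKK
YYYYKKRK
YYYYKKKK
YYYYKKKK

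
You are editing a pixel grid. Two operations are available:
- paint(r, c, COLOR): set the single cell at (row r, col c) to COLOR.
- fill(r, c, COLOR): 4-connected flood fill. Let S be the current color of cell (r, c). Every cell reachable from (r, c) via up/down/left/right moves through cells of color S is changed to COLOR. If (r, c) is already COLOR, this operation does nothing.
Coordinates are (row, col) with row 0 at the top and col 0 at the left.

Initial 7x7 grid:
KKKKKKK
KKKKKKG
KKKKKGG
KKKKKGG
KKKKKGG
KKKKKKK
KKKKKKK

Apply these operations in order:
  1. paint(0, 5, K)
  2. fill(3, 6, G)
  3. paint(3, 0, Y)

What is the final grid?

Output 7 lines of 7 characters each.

After op 1 paint(0,5,K):
KKKKKKK
KKKKKKG
KKKKKGG
KKKKKGG
KKKKKGG
KKKKKKK
KKKKKKK
After op 2 fill(3,6,G) [0 cells changed]:
KKKKKKK
KKKKKKG
KKKKKGG
KKKKKGG
KKKKKGG
KKKKKKK
KKKKKKK
After op 3 paint(3,0,Y):
KKKKKKK
KKKKKKG
KKKKKGG
YKKKKGG
KKKKKGG
KKKKKKK
KKKKKKK

Answer: KKKKKKK
KKKKKKG
KKKKKGG
YKKKKGG
KKKKKGG
KKKKKKK
KKKKKKK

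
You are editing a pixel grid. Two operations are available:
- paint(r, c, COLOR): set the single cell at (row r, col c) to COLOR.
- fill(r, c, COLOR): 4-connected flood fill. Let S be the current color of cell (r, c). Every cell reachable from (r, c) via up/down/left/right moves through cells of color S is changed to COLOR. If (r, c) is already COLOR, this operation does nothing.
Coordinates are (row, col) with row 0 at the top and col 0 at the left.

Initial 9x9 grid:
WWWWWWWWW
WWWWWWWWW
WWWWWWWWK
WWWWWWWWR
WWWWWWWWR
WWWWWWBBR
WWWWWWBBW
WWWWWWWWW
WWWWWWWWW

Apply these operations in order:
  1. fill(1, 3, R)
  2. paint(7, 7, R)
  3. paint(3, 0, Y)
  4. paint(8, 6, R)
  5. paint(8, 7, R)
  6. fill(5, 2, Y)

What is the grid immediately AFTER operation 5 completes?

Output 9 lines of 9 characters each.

Answer: RRRRRRRRR
RRRRRRRRR
RRRRRRRRK
YRRRRRRRR
RRRRRRRRR
RRRRRRBBR
RRRRRRBBR
RRRRRRRRR
RRRRRRRRR

Derivation:
After op 1 fill(1,3,R) [73 cells changed]:
RRRRRRRRR
RRRRRRRRR
RRRRRRRRK
RRRRRRRRR
RRRRRRRRR
RRRRRRBBR
RRRRRRBBR
RRRRRRRRR
RRRRRRRRR
After op 2 paint(7,7,R):
RRRRRRRRR
RRRRRRRRR
RRRRRRRRK
RRRRRRRRR
RRRRRRRRR
RRRRRRBBR
RRRRRRBBR
RRRRRRRRR
RRRRRRRRR
After op 3 paint(3,0,Y):
RRRRRRRRR
RRRRRRRRR
RRRRRRRRK
YRRRRRRRR
RRRRRRRRR
RRRRRRBBR
RRRRRRBBR
RRRRRRRRR
RRRRRRRRR
After op 4 paint(8,6,R):
RRRRRRRRR
RRRRRRRRR
RRRRRRRRK
YRRRRRRRR
RRRRRRRRR
RRRRRRBBR
RRRRRRBBR
RRRRRRRRR
RRRRRRRRR
After op 5 paint(8,7,R):
RRRRRRRRR
RRRRRRRRR
RRRRRRRRK
YRRRRRRRR
RRRRRRRRR
RRRRRRBBR
RRRRRRBBR
RRRRRRRRR
RRRRRRRRR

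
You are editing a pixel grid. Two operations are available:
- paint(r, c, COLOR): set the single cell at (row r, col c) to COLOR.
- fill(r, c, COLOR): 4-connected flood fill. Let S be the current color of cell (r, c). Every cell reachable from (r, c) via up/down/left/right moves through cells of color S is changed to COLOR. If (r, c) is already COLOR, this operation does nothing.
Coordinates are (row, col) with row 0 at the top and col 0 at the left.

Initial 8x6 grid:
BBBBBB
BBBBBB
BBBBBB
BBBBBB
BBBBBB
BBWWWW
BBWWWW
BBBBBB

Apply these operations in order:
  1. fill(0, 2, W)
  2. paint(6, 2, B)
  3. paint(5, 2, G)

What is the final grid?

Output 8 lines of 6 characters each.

Answer: WWWWWW
WWWWWW
WWWWWW
WWWWWW
WWWWWW
WWGWWW
WWBWWW
WWWWWW

Derivation:
After op 1 fill(0,2,W) [40 cells changed]:
WWWWWW
WWWWWW
WWWWWW
WWWWWW
WWWWWW
WWWWWW
WWWWWW
WWWWWW
After op 2 paint(6,2,B):
WWWWWW
WWWWWW
WWWWWW
WWWWWW
WWWWWW
WWWWWW
WWBWWW
WWWWWW
After op 3 paint(5,2,G):
WWWWWW
WWWWWW
WWWWWW
WWWWWW
WWWWWW
WWGWWW
WWBWWW
WWWWWW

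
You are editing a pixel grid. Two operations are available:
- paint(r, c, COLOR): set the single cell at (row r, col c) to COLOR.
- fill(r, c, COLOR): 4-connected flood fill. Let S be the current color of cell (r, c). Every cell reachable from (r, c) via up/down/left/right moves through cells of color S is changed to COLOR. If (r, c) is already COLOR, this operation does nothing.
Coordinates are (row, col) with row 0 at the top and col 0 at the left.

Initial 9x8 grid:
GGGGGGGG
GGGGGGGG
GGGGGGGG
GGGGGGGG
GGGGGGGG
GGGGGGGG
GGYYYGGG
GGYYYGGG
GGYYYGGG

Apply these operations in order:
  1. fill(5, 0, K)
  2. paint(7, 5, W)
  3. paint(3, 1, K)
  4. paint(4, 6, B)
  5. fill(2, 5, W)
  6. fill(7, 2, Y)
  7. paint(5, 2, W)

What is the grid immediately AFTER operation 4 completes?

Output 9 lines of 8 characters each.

Answer: KKKKKKKK
KKKKKKKK
KKKKKKKK
KKKKKKKK
KKKKKKBK
KKKKKKKK
KKYYYKKK
KKYYYWKK
KKYYYKKK

Derivation:
After op 1 fill(5,0,K) [63 cells changed]:
KKKKKKKK
KKKKKKKK
KKKKKKKK
KKKKKKKK
KKKKKKKK
KKKKKKKK
KKYYYKKK
KKYYYKKK
KKYYYKKK
After op 2 paint(7,5,W):
KKKKKKKK
KKKKKKKK
KKKKKKKK
KKKKKKKK
KKKKKKKK
KKKKKKKK
KKYYYKKK
KKYYYWKK
KKYYYKKK
After op 3 paint(3,1,K):
KKKKKKKK
KKKKKKKK
KKKKKKKK
KKKKKKKK
KKKKKKKK
KKKKKKKK
KKYYYKKK
KKYYYWKK
KKYYYKKK
After op 4 paint(4,6,B):
KKKKKKKK
KKKKKKKK
KKKKKKKK
KKKKKKKK
KKKKKKBK
KKKKKKKK
KKYYYKKK
KKYYYWKK
KKYYYKKK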